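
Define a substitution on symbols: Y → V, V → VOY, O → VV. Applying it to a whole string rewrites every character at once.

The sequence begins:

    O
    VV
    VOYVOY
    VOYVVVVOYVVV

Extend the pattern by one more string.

Rewriting each symbol of VOYVVVVOYVVV: V→VOY, O→VV, Y→V, V→VOY, V→VOY, V→VOY, V→VOY, O→VV, Y→V, V→VOY, V→VOY, V→VOY, which concatenates to VOY VV V VOY VOY VOY VOY VV V VOY VOY VOY.

VOYVVVVOYVOYVOYVOYVVVVOYVOYVOY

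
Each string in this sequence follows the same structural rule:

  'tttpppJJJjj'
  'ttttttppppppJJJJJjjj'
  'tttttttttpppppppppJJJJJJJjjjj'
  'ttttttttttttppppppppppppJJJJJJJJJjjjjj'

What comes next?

tttttttttttttttpppppppppppppppJJJJJJJJJJJjjjjjj

Reading off run lengths: t runs 3, 6, 9, 12; p runs 3, 6, 9, 12; J runs 3, 5, 7, 9; j runs 2, 3, 4, 5 — each is linear in n (n = 1, 2, …).
Setting n = 5 gives 15, 15, 11, 6 characters in each block.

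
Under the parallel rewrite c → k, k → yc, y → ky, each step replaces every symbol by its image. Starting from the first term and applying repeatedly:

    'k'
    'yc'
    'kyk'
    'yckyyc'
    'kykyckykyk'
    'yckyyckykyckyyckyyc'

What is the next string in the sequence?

kykyckykykyckyyckykyckykykyckykyk

Replace each of the 19 characters of yckyyckykyckyyckyyc in place — ky k yc ky ky k yc ky yc ky k yc ky ky k yc ky ky k — and concatenate.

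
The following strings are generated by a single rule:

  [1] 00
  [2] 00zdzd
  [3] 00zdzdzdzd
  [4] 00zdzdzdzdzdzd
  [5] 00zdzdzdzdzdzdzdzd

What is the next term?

00zdzdzdzdzdzdzdzdzdzd

Each term is the previous one with zdzd appended.
So the next term is 00zdzdzdzdzdzdzdzd·zdzd.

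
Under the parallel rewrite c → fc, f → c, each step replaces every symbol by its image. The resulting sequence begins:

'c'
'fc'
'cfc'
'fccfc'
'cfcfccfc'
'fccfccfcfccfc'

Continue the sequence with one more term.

cfcfccfcfccfccfcfccfc

Replace each of the 13 characters of fccfccfcfccfc in place — c fc fc c fc fc c fc c fc fc c fc — and concatenate.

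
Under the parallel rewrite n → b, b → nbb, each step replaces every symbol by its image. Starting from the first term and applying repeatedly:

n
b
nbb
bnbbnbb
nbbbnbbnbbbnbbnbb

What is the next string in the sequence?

Applying the rule to each of the 17 symbols of nbbbnbbnbbbnbbnbb gives the pieces b nbb nbb nbb b nbb nbb b nbb nbb nbb b nbb nbb b nbb nbb, which concatenate to the answer.

bnbbnbbnbbbnbbnbbbnbbnbbnbbbnbbnbbbnbbnbb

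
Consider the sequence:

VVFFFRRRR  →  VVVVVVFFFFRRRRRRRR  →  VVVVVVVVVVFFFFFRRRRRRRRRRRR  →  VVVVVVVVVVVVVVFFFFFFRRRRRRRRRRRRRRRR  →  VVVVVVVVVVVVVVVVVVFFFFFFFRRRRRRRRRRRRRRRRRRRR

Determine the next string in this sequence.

The n-th term is 4n-2 V's then n+2 F's then 4n R's (n = 1, 2, …).
Setting n = 6 gives 22, 8, 24 characters in each block.

VVVVVVVVVVVVVVVVVVVVVVFFFFFFFFRRRRRRRRRRRRRRRRRRRRRRRR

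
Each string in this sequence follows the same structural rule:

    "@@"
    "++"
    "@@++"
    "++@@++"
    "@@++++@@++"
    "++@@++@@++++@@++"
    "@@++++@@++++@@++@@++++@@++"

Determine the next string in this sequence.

++@@++@@++++@@++@@++++@@++++@@++@@++++@@++

Each term (from the third on) is the two preceding terms concatenated in order: term 3 = @@·++ = @@++.
So term 8 is ++@@++@@++++@@++·@@++++@@++++@@++@@++++@@++.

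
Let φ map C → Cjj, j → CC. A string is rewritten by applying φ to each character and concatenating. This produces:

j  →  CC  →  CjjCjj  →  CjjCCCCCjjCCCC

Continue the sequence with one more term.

Rewriting the 14 symbols of CjjCCCCCjjCCCC one by one yields Cjj CC CC Cjj Cjj Cjj Cjj Cjj CC CC Cjj Cjj Cjj Cjj; concatenated:

CjjCCCCCjjCjjCjjCjjCjjCCCCCjjCjjCjjCjj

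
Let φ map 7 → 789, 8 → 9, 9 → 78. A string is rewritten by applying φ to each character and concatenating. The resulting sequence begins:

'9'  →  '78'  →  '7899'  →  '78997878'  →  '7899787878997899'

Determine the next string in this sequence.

78997878789978997899787878997878

Replace each of the 16 characters of 7899787878997899 in place — 789 9 78 78 789 9 789 9 789 9 78 78 789 9 78 78 — and concatenate.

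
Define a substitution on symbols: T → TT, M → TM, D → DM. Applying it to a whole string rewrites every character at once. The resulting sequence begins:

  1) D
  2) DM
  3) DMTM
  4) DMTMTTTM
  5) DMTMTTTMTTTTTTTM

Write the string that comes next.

DMTMTTTMTTTTTTTMTTTTTTTTTTTTTTTM

φ(DMTMTTTMTTTTTTTM) expands symbol-by-symbol to DM TM TT TM TT TT TT TM TT TT TT TT TT TT TT TM; joining the 16 pieces gives the next term.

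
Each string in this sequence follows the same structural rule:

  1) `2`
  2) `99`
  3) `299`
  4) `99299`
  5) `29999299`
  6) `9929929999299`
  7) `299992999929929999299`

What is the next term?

Each term (from the third on) is the two preceding terms concatenated in order: term 3 = 2·99 = 299.
Continuing: 9929929999299 · 299992999929929999299 gives term 8.

9929929999299299992999929929999299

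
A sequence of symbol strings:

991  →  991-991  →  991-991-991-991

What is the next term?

Every step duplicates the string with '-' between the halves.
One more doubling of 991-991-991-991 gives the answer.

991-991-991-991-991-991-991-991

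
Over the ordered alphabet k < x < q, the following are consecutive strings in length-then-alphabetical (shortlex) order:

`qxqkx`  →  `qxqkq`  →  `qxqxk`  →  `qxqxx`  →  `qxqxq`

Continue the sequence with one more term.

The successor of qxqxq increments the rightmost position that isn't already q and resets every position after it to k.

qxqqk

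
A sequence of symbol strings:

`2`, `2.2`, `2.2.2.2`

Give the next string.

2.2.2.2.2.2.2.2

Each string is two copies of the previous one joined by '.'.
One more doubling of 2.2.2.2 gives the answer.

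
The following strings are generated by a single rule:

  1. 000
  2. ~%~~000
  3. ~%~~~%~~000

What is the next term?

~%~~~%~~~%~~000

The strings grow by a fixed prefix ~%~~ each time.
So the next term is ~%~~·~%~~~%~~000.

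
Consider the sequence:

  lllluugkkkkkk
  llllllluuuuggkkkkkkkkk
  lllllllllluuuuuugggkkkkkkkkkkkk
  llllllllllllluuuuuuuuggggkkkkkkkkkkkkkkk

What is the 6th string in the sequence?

llllllllllllllllllluuuuuuuuuuuuggggggkkkkkkkkkkkkkkkkkkkkk

The n-th term is 3n+1 l's then 2n u's then n g's then 3n+3 k's (n = 1, 2, …).
For term 6, n = 6, so the run lengths are 19, 12, 6, 21.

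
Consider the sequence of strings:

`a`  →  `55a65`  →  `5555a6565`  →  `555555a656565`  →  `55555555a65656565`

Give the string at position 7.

s(k+1) = 55·s(k)·65, so each term gains 55 as a prefix and 65 as a suffix.
From 55555555a65656565, 2 further steps: 55555555a65656565 → 5555555555a6565656565 → (answer).

555555555555a656565656565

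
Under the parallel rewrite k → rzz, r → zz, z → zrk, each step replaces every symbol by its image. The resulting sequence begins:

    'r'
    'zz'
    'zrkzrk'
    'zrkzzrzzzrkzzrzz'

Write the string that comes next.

zrkzzrzzzrkzrkzzzrkzrkzrkzzrzzzrkzrkzzzrkzrk

Applying the rule to each of the 16 symbols of zrkzzrzzzrkzzrzz gives the pieces zrk zz rzz zrk zrk zz zrk zrk zrk zz rzz zrk zrk zz zrk zrk, which concatenate to the answer.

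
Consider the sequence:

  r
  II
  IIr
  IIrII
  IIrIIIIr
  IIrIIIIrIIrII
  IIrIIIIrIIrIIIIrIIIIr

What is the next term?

IIrIIIIrIIrIIIIrIIIIrIIrIIIIrIIrII

This is a Fibonacci-style word recurrence s(k) = s(k−1)·s(k−2): e.g. II·r = IIr.
The next term joins IIrIIIIrIIrIIIIrIIIIr and IIrIIIIrIIrII.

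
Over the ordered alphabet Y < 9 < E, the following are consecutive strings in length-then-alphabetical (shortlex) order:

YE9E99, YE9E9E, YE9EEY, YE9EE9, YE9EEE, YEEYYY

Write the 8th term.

YEEYYE

Advancing 2 positions from YEEYYY through YEEYYY → YEEYY9 reaches term 8.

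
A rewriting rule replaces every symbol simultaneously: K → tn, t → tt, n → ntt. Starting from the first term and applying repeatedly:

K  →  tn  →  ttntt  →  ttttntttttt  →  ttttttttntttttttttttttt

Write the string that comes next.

Rewriting the 23 symbols of ttttttttntttttttttttttt one by one yields tt tt tt tt tt tt tt tt ntt tt tt tt tt tt tt tt tt tt tt tt tt tt tt; concatenated:

ttttttttttttttttntttttttttttttttttttttttttttttt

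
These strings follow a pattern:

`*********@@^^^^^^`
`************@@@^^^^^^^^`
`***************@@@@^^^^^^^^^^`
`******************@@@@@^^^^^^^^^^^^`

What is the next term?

Each string has the form *^{3n+3} @^{n} ^^{2n+2}, where the shown terms are n = 2, 3, 4, 5.
At n = 6 the blocks have lengths 21, 6, 14.

*********************@@@@@@^^^^^^^^^^^^^^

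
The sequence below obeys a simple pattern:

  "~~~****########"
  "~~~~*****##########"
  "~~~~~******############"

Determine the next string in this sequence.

Term n consists of n ~'s, followed by n+1 *'s, followed by 2n+2 #'s, where the shown terms are n = 3, 4, 5.
At n = 6 the blocks have lengths 6, 7, 14.

~~~~~~*******##############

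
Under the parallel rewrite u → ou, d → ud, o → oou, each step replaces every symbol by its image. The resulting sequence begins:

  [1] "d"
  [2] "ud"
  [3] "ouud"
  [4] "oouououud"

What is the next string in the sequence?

oouoououoououoouououud

Expanding oouououud: o→oou, o→oou, u→ou, o→oou, u→ou, o→oou, u→ou, u→ou, d→ud. Concatenated: oou oou ou oou ou oou ou ou ud.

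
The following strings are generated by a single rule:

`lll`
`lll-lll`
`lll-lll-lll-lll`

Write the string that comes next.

lll-lll-lll-lll-lll-lll-lll-lll

Every step duplicates the string with '-' between the halves.
One more doubling of lll-lll-lll-lll gives the answer.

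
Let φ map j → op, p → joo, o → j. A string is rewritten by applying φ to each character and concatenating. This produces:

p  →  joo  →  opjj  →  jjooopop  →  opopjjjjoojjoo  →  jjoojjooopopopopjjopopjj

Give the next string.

opopjjopopjjjjoojjoojjoojjooopopjjoojjooopop

φ(jjoojjooopopopopjjopopjj) expands symbol-by-symbol to op op j j op op j j j joo j joo j joo j joo op op j joo j joo op op; joining the 24 pieces gives the next term.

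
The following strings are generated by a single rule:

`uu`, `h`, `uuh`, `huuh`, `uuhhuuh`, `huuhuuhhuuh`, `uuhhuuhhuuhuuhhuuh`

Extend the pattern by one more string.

Each term (from the third on) is the two preceding terms concatenated in order: term 3 = uu·h = uuh.
Continuing: huuhuuhhuuh · uuhhuuhhuuhuuhhuuh gives term 8.

huuhuuhhuuhuuhhuuhhuuhuuhhuuh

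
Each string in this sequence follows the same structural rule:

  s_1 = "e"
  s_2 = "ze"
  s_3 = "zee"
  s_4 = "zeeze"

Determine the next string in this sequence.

From term 3 onward, concatenate the last term with the second-to-last: ze·e = zee, zee·ze = zeeze, …
So term 5 is zeeze·zee.

zeezezee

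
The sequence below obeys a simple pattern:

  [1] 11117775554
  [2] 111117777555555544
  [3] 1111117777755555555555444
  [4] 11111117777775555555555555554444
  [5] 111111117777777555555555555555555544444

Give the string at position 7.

11111111117777777775555555555555555555555555554444444

Reading off run lengths: 1 runs 4, 5, 6, 7, 8; 7 runs 3, 4, 5, 6, 7; 5 runs 3, 7, 11, 15, 19; 4 runs 1, 2, 3, 4, 5 — each is linear in n (n = 1, 2, …).
For term 7, n = 7, so the run lengths are 10, 9, 27, 7.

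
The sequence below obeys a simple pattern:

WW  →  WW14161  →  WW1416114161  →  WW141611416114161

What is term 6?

Each term is the previous one with 14161 appended.
From WW141611416114161, 2 further steps: WW141611416114161 → WW14161141611416114161 → (answer).

WW1416114161141611416114161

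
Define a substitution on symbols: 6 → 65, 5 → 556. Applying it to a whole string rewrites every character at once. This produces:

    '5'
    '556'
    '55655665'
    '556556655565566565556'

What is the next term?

5565566555655665655565565566555655665655566555655655665

φ(556556655565566565556) expands symbol-by-symbol to 556 556 65 556 556 65 65 556 556 556 65 556 556 65 65 556 65 556 556 556 65; joining the 21 pieces gives the next term.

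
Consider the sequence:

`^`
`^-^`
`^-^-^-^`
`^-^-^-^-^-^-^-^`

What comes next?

Every step duplicates the string with '-' between the halves.
So the next term is two copies of ^-^-^-^-^-^-^-^ with '-' between the halves.

^-^-^-^-^-^-^-^-^-^-^-^-^-^-^-^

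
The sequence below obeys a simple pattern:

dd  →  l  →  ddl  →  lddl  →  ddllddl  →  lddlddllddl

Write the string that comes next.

Each term (from the third on) is the two preceding terms concatenated in order: term 3 = dd·l = ddl.
So term 7 is ddllddl·lddlddllddl.

ddllddllddlddllddl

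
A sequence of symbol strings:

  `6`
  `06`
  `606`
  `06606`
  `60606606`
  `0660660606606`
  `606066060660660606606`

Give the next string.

0660660606606606066060660660606606

Each term (from the third on) is the two preceding terms concatenated in order: term 3 = 6·06 = 606.
So term 8 is 0660660606606·606066060660660606606.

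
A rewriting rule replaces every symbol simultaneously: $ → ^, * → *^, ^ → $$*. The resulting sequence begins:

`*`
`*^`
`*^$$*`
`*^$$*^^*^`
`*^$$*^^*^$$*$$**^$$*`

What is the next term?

Replace each of the 20 characters of *^$$*^^*^$$*$$**^$$* in place — *^ $$* ^ ^ *^ $$* $$* *^ $$* ^ ^ *^ ^ ^ *^ *^ $$* ^ ^ *^ — and concatenate.

*^$$*^^*^$$*$$**^$$*^^*^^^*^*^$$*^^*^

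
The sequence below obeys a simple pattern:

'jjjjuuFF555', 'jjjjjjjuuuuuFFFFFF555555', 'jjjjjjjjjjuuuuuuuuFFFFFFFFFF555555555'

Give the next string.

Reading off run lengths: j runs 4, 7, 10; u runs 2, 5, 8; F runs 2, 6, 10; 5 runs 3, 6, 9 — each is linear in n (n = 1, 2, …).
At n = 4 the blocks have lengths 13, 11, 14, 12.

jjjjjjjjjjjjjuuuuuuuuuuuFFFFFFFFFFFFFF555555555555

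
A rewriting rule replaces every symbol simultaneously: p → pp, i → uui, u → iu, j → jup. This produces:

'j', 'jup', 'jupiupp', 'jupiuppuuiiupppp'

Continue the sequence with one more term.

jupiuppuuiiuppppiuiuuuiuuiiupppppppp

Replace each of the 16 characters of jupiuppuuiiupppp in place — jup iu pp uui iu pp pp iu iu uui uui iu pp pp pp pp — and concatenate.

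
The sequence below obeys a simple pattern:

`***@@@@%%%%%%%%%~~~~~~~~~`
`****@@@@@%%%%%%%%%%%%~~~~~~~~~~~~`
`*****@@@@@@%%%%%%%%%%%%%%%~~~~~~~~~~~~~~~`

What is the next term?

******@@@@@@@%%%%%%%%%%%%%%%%%%~~~~~~~~~~~~~~~~~~

The n-th term is n *'s then n+1 @'s then 3n %'s then 3n ~'s, where the shown terms are n = 3, 4, 5.
Setting n = 6 gives 6, 7, 18, 18 characters in each block.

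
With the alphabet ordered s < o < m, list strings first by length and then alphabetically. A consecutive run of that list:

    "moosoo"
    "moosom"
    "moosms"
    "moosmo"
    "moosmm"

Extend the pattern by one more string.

moooss

Find the rightmost character of moosmm below m, bump it to the next letter, and reset everything to its right to s.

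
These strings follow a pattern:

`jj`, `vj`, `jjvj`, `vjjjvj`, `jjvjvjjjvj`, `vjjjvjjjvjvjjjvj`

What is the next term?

jjvjvjjjvjvjjjvjjjvjvjjjvj

From term 3 onward, concatenate the second-to-last term with the last: jj·vj = jjvj, vj·jjvj = vjjjvj, …
Continuing: jjvjvjjjvj · vjjjvjjjvjvjjjvj gives term 7.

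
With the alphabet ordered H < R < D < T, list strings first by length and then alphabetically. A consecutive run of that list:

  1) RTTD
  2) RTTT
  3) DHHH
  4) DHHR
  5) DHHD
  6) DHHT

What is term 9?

DHRD

Stepping forward 3 times from DHHT: DHHT → DHRH → DHRR, then the target.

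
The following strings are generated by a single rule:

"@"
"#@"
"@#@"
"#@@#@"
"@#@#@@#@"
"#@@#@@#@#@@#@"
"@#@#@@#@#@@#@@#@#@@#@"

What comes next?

#@@#@@#@#@@#@@#@#@@#@#@@#@@#@#@@#@

From term 3 onward, concatenate the second-to-last term with the last: @·#@ = @#@, #@·@#@ = #@@#@, …
So term 8 is #@@#@@#@#@@#@·@#@#@@#@#@@#@@#@#@@#@.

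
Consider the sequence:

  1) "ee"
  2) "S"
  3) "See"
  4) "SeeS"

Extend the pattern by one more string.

SeeSSee

This is a Fibonacci-style word recurrence s(k) = s(k−1)·s(k−2): e.g. S·ee = See.
The next term joins SeeS and See.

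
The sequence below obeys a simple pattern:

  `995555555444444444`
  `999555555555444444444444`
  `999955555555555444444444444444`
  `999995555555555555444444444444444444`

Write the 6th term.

Term n consists of n-1 9's, followed by 2n+1 5's, followed by 3n 4's, where the shown terms are n = 3, 4, 5, 6.
For term 6, n = 8, so the run lengths are 7, 17, 24.

999999955555555555555555444444444444444444444444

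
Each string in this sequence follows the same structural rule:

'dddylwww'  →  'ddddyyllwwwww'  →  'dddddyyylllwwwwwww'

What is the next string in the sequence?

ddddddyyyyllllwwwwwwwww

Term n consists of n+2 d's, followed by n y's, followed by n l's, followed by 2n+1 w's (n = 1, 2, …).
Setting n = 4 gives 6, 4, 4, 9 characters in each block.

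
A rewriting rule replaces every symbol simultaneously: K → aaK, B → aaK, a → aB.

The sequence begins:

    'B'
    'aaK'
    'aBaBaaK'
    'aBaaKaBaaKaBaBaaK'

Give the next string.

Applying the rule to each of the 17 symbols of aBaaKaBaaKaBaBaaK gives the pieces aB aaK aB aB aaK aB aaK aB aB aaK aB aaK aB aaK aB aB aaK, which concatenate to the answer.

aBaaKaBaBaaKaBaaKaBaBaaKaBaaKaBaaKaBaBaaK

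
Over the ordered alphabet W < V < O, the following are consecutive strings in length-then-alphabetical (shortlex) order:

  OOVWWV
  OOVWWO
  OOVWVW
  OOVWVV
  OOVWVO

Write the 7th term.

Continuing the enumeration 2 steps past OOVWVO: OOVWVO → OOVWOW → (answer).

OOVWOV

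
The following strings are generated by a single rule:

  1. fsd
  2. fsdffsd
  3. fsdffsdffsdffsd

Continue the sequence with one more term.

fsdffsdffsdffsdffsdffsdffsdffsd

Each string is two copies of the previous one joined by 'f'.
One more doubling of fsdffsdffsdffsd gives the answer.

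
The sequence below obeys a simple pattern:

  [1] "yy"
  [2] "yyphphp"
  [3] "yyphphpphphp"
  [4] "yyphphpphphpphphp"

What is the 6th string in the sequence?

yyphphpphphpphphpphphpphphp

Each term is the previous one with phphp appended.
From yyphphpphphpphphp, 2 further steps: yyphphpphphpphphp → yyphphpphphpphphpphphp → (answer).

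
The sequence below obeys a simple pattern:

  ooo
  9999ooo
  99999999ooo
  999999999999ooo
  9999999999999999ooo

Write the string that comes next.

The strings grow by a fixed prefix 9999 each time.
One more step from 9999999999999999ooo gives the answer.

99999999999999999999ooo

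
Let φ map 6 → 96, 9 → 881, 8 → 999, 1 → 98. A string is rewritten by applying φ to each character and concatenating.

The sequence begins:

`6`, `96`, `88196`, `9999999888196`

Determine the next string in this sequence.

8818818818818818818819999999999888196

Applying the rule to each of the 13 symbols of 9999999888196 gives the pieces 881 881 881 881 881 881 881 999 999 999 98 881 96, which concatenate to the answer.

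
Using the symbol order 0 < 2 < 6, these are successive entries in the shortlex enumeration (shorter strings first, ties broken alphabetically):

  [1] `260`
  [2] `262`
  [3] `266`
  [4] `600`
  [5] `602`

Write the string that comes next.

Treat 602 as a base-3 numeral over the given alphabet and add one, carrying through any trailing 6's.

606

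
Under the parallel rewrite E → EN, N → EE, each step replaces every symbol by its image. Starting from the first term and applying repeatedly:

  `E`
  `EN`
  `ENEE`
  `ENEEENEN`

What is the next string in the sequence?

Rewriting each symbol of ENEEENEN: E→EN, N→EE, E→EN, E→EN, E→EN, N→EE, E→EN, N→EE, which concatenates to EN EE EN EN EN EE EN EE.

ENEEENENENEEENEE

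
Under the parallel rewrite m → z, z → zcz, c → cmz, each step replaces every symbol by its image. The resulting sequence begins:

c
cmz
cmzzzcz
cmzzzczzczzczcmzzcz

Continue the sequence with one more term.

φ(cmzzzczzczzczcmzzcz) expands symbol-by-symbol to cmz z zcz zcz zcz cmz zcz zcz cmz zcz zcz cmz zcz cmz z zcz zcz cmz zcz; joining the 19 pieces gives the next term.

cmzzzczzczzczcmzzczzczcmzzczzczcmzzczcmzzzczzczcmzzcz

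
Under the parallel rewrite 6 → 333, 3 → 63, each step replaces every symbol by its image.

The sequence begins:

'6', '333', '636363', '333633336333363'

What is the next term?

Rewriting the 15 symbols of 333633336333363 one by one yields 63 63 63 333 63 63 63 63 333 63 63 63 63 333 63; concatenated:

636363333636363633336363636333363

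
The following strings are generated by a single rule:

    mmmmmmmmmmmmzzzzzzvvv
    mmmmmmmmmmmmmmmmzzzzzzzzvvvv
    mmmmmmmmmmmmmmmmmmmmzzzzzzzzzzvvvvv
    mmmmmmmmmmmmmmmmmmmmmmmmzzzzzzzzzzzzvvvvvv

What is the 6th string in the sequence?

mmmmmmmmmmmmmmmmmmmmmmmmmmmmmmmmzzzzzzzzzzzzzzzzvvvvvvvv

Each string has the form m^{4n} z^{2n} v^{n}, where the shown terms are n = 3, 4, 5, 6.
For term 6, n = 8, so the run lengths are 32, 16, 8.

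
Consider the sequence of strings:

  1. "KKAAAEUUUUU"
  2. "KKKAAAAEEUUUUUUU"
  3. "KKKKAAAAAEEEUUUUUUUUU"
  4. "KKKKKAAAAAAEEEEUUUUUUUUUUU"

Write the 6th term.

Reading off run lengths: K runs 2, 3, 4, 5; A runs 3, 4, 5, 6; E runs 1, 2, 3, 4; U runs 5, 7, 9, 11 — each is linear in n, where the shown terms are n = 2, 3, 4, 5.
For term 6, n = 7, so the run lengths are 7, 8, 6, 15.

KKKKKKKAAAAAAAAEEEEEEUUUUUUUUUUUUUUU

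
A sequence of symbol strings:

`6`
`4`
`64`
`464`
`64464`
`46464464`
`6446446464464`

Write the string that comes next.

464644646446446464464

From term 3 onward, concatenate the second-to-last term with the last: 6·4 = 64, 4·64 = 464, …
The next term joins 46464464 and 6446446464464.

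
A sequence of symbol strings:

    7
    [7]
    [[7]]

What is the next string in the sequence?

s(k+1) = [·s(k)·], so each term gains [ as a prefix and ] as a suffix.
So the next term is [·[[7]]·].

[[[7]]]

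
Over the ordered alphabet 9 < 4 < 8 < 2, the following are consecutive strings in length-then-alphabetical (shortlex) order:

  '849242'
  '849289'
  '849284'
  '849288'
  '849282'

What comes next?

849229

Treat 849282 as a base-4 numeral over the given alphabet and add one, carrying through any trailing 2's.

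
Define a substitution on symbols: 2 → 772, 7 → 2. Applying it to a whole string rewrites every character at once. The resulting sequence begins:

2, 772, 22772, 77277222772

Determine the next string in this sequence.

Apply φ to 77277222772 symbol by symbol: 7→2, 7→2, 2→772, 7→2, 7→2, 2→772, 2→772, 2→772, 7→2, 7→2, 2→772; joined: 2 2 772 2 2 772 772 772 2 2 772.

227722277277277222772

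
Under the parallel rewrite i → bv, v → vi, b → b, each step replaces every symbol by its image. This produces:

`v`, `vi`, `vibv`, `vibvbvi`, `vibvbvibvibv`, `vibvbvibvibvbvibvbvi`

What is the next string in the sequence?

vibvbvibvibvbvibvbvibvibvbvibvibv

Applying the rule to each of the 20 symbols of vibvbvibvibvbvibvbvi gives the pieces vi bv b vi b vi bv b vi bv b vi b vi bv b vi b vi bv, which concatenate to the answer.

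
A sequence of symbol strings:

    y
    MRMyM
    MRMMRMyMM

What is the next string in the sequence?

Each term wraps the previous one in MRM on the left and M on the right.
Applying this once more to MRMMRMyMM:

MRMMRMMRMyMMM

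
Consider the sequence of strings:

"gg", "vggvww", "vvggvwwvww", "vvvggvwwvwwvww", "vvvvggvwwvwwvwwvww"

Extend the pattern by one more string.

s(k+1) = v·s(k)·vww, so each term gains v as a prefix and vww as a suffix.
One more step from vvvvggvwwvwwvwwvww gives the answer.

vvvvvggvwwvwwvwwvwwvww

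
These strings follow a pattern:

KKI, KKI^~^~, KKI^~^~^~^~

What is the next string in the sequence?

The strings grow by a fixed suffix ^~^~ each time.
Applying this once more to KKI^~^~^~^~:

KKI^~^~^~^~^~^~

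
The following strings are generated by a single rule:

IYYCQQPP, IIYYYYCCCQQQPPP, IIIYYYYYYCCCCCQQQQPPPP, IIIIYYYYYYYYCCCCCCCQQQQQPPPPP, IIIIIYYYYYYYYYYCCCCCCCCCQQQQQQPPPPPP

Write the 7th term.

Term n consists of n I's, followed by 2n Y's, followed by 2n-1 C's, followed by n+1 Q's, followed by n+1 P's (n = 1, 2, …).
For term 7, n = 7, so the run lengths are 7, 14, 13, 8, 8.

IIIIIIIYYYYYYYYYYYYYYCCCCCCCCCCCCCQQQQQQQQPPPPPPPP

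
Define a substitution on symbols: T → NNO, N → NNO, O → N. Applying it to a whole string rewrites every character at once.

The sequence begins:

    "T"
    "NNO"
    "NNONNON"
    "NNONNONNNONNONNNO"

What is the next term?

NNONNONNNONNONNNONNONNONNNONNONNNONNONNON

Applying the rule to each of the 17 symbols of NNONNONNNONNONNNO gives the pieces NNO NNO N NNO NNO N NNO NNO NNO N NNO NNO N NNO NNO NNO N, which concatenate to the answer.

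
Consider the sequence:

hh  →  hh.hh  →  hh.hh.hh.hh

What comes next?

s(k+1) = s(k)·.·s(k) — each term doubles the last with '.' between the halves.
Doubling hh.hh.hh.hh with '.' between the halves:

hh.hh.hh.hh.hh.hh.hh.hh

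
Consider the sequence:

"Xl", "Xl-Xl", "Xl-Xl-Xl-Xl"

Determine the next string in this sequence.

Xl-Xl-Xl-Xl-Xl-Xl-Xl-Xl

Every step duplicates the string with '-' between the halves.
So the next term is two copies of Xl-Xl-Xl-Xl with '-' between the halves.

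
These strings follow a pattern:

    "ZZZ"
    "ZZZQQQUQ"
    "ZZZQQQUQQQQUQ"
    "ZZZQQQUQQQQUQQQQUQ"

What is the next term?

ZZZQQQUQQQQUQQQQUQQQQUQ

Every step adds QQQUQ to the end: s(k+1) = s(k)·QQQUQ.
So the next term is ZZZQQQUQQQQUQQQQUQ·QQQUQ.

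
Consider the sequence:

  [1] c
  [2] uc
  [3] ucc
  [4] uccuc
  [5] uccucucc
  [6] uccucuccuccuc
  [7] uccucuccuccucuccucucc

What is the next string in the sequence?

This is a Fibonacci-style word recurrence s(k) = s(k−1)·s(k−2): e.g. uc·c = ucc.
So term 8 is uccucuccuccucuccucucc·uccucuccuccuc.

uccucuccuccucuccucuccuccucuccuccuc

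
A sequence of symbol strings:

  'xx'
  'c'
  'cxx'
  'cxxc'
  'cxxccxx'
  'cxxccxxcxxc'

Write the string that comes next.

From term 3 onward, concatenate the last term with the second-to-last: c·xx = cxx, cxx·c = cxxc, …
So term 7 is cxxccxxcxxc·cxxccxx.

cxxccxxcxxccxxccxx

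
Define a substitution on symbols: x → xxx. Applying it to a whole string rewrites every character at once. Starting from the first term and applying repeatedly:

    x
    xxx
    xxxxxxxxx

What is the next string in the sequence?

xxxxxxxxxxxxxxxxxxxxxxxxxxx

Apply φ to xxxxxxxxx symbol by symbol: x→xxx, x→xxx, x→xxx, x→xxx, x→xxx, x→xxx, x→xxx, x→xxx, x→xxx; joined: xxx xxx xxx xxx xxx xxx xxx xxx xxx.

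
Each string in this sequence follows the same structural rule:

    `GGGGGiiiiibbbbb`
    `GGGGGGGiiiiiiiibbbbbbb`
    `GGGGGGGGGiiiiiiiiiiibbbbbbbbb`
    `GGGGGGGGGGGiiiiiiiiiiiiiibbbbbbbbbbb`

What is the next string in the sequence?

GGGGGGGGGGGGGiiiiiiiiiiiiiiiiibbbbbbbbbbbbb

Each string has the form G^{2n+3} i^{3n+2} b^{2n+3} (n = 1, 2, …).
At n = 5 the blocks have lengths 13, 17, 13.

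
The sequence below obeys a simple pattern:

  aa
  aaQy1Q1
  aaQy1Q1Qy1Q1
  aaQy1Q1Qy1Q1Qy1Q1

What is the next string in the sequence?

Each term is the previous one with Qy1Q1 appended.
One more step from aaQy1Q1Qy1Q1Qy1Q1 gives the answer.

aaQy1Q1Qy1Q1Qy1Q1Qy1Q1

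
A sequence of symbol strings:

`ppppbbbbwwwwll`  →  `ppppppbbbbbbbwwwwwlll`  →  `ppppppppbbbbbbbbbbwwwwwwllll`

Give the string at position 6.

Term n consists of 2n+2 p's, followed by 3n+1 b's, followed by n+3 w's, followed by n+1 l's (n = 1, 2, …).
Setting n = 6 gives 14, 19, 9, 7 characters in each block.

ppppppppppppppbbbbbbbbbbbbbbbbbbbwwwwwwwwwlllllll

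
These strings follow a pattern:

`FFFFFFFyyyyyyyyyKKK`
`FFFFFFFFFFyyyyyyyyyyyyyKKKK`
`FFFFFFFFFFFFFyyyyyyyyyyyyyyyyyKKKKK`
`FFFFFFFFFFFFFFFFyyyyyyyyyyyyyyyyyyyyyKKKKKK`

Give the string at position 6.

Each string has the form F^{3n+1} y^{4n+1} K^{n+1}, where the shown terms are n = 2, 3, 4, 5.
Setting n = 7 gives 22, 29, 8 characters in each block.

FFFFFFFFFFFFFFFFFFFFFFyyyyyyyyyyyyyyyyyyyyyyyyyyyyyKKKKKKKK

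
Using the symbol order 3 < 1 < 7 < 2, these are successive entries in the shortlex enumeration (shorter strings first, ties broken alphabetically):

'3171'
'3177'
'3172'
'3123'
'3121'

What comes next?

3127

Find the rightmost character of 3121 below 2, bump it to the next letter, and reset everything to its right to 3.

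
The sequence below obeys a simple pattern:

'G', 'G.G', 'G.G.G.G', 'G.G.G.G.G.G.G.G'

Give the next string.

G.G.G.G.G.G.G.G.G.G.G.G.G.G.G.G

Every step duplicates the string with '.' between the halves.
So the next term is two copies of G.G.G.G.G.G.G.G with '.' between the halves.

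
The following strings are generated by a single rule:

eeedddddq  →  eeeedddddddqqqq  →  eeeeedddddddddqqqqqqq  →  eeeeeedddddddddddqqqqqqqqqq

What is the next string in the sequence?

Term n consists of n+2 e's, followed by 2n+3 d's, followed by 3n-2 q's (n = 1, 2, …).
At n = 5 the blocks have lengths 7, 13, 13.

eeeeeeedddddddddddddqqqqqqqqqqqqq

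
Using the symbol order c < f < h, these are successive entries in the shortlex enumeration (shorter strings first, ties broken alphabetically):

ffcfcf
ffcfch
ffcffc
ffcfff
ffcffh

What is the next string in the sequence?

Treat ffcffh as a base-3 numeral over the given alphabet and add one, carrying through any trailing h's.

ffcfhc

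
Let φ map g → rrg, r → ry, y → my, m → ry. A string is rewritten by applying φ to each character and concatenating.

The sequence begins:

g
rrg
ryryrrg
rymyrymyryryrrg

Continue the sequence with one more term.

rymyrymyrymyrymyrymyrymyryryrrg

Replace each of the 15 characters of rymyrymyryryrrg in place — ry my ry my ry my ry my ry my ry my ry ry rrg — and concatenate.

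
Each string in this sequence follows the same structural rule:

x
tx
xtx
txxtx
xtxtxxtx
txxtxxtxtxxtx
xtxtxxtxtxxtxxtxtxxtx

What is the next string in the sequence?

txxtxxtxtxxtxxtxtxxtxtxxtxxtxtxxtx

This is a Fibonacci-style word recurrence s(k) = s(k−2)·s(k−1): e.g. x·tx = xtx.
Continuing: txxtxxtxtxxtx · xtxtxxtxtxxtxxtxtxxtx gives term 8.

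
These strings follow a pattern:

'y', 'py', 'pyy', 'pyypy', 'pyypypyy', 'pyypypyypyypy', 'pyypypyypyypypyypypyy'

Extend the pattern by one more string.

Each term (from the third on) is the previous term followed by the one before it: term 3 = py·y = pyy.
The next term joins pyypypyypyypypyypypyy and pyypypyypyypy.

pyypypyypyypypyypypyypyypypyypyypy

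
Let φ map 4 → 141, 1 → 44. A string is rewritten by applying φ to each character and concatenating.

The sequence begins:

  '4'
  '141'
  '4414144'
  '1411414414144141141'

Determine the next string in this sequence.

44141444414144141141441414414114144141444414144

Replace each of the 19 characters of 1411414414144141141 in place — 44 141 44 44 141 44 141 141 44 141 44 141 141 44 141 44 44 141 44 — and concatenate.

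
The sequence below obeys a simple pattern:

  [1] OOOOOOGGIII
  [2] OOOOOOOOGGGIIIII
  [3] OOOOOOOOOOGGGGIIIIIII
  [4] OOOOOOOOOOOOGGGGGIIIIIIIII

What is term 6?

OOOOOOOOOOOOOOOOGGGGGGGIIIIIIIIIIIII

Reading off run lengths: O runs 6, 8, 10, 12; G runs 2, 3, 4, 5; I runs 3, 5, 7, 9 — each is linear in n, where the shown terms are n = 2, 3, 4, 5.
At n = 7 the blocks have lengths 16, 7, 13.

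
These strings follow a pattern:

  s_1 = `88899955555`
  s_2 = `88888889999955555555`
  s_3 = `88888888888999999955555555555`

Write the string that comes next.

88888888888888899999999955555555555555

Reading off run lengths: 8 runs 3, 7, 11; 9 runs 3, 5, 7; 5 runs 5, 8, 11 — each is linear in n (n = 1, 2, …).
At n = 4 the blocks have lengths 15, 9, 14.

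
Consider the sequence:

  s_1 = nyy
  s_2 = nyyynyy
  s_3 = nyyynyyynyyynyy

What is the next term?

s(k+1) = s(k)·y·s(k) — each term doubles the last with 'y' between the halves.
So the next term is two copies of nyyynyyynyyynyy with 'y' between the halves.

nyyynyyynyyynyyynyyynyyynyyynyy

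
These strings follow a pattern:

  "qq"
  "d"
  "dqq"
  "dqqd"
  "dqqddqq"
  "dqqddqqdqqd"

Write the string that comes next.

dqqddqqdqqddqqddqq

This is a Fibonacci-style word recurrence s(k) = s(k−1)·s(k−2): e.g. d·qq = dqq.
Continuing: dqqddqqdqqd · dqqddqq gives term 7.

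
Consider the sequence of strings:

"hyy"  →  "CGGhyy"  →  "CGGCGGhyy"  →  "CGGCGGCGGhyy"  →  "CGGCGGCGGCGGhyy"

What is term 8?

CGGCGGCGGCGGCGGCGGCGGhyy

Each term is the previous one with CGG prepended.
From CGGCGGCGGCGGhyy, 3 further steps: CGGCGGCGGCGGhyy → CGGCGGCGGCGGCGGhyy → CGGCGGCGGCGGCGGCGGhyy → (answer).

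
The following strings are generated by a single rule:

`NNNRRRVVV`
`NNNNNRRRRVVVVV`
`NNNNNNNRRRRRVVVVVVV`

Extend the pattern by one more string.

Term n consists of 2n-1 N's, followed by n+1 R's, followed by 2n-1 V's, where the shown terms are n = 2, 3, 4.
Setting n = 5 gives 9, 6, 9 characters in each block.

NNNNNNNNNRRRRRRVVVVVVVVV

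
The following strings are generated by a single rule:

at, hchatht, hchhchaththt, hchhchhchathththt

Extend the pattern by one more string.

hchhchhchhchaththththt

Each term wraps the previous one in hch on the left and ht on the right.
One more step from hchhchhchathththt gives the answer.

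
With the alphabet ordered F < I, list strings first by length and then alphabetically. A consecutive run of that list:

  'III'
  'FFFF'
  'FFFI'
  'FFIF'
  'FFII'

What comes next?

FIFF

Treat FFII as a base-2 numeral over the given alphabet and add one, carrying through any trailing I's.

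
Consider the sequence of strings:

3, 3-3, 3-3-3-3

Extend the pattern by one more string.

Every step duplicates the string with '-' between the halves.
Doubling 3-3-3-3 with '-' between the halves:

3-3-3-3-3-3-3-3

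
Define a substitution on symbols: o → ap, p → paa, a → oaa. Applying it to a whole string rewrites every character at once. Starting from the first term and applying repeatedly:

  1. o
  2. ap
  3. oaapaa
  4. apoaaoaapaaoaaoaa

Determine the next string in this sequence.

Replace each of the 17 characters of apoaaoaapaaoaaoaa in place — oaa paa ap oaa oaa ap oaa oaa paa oaa oaa ap oaa oaa ap oaa oaa — and concatenate.

oaapaaapoaaoaaapoaaoaapaaoaaoaaapoaaoaaapoaaoaa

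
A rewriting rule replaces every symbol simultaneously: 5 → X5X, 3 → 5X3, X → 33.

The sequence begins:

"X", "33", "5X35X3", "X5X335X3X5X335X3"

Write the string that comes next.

33X5X335X35X3X5X335X333X5X335X35X3X5X335X3

Replace each of the 16 characters of X5X335X3X5X335X3 in place — 33 X5X 33 5X3 5X3 X5X 33 5X3 33 X5X 33 5X3 5X3 X5X 33 5X3 — and concatenate.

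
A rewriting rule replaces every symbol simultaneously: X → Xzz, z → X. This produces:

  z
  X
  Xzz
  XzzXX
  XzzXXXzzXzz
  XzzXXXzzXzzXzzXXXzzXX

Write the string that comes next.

XzzXXXzzXzzXzzXXXzzXXXzzXXXzzXzzXzzXXXzzXzz

φ(XzzXXXzzXzzXzzXXXzzXX) expands symbol-by-symbol to Xzz X X Xzz Xzz Xzz X X Xzz X X Xzz X X Xzz Xzz Xzz X X Xzz Xzz; joining the 21 pieces gives the next term.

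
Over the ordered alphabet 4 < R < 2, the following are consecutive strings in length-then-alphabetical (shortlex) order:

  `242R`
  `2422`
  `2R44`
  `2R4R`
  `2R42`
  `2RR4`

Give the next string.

2RRR

The successor of 2RR4 increments the rightmost position that isn't already 2 and resets every position after it to 4.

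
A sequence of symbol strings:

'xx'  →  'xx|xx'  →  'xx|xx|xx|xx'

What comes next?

xx|xx|xx|xx|xx|xx|xx|xx

s(k+1) = s(k)·|·s(k) — each term doubles the last with '|' between the halves.
So the next term is two copies of xx|xx|xx|xx with '|' between the halves.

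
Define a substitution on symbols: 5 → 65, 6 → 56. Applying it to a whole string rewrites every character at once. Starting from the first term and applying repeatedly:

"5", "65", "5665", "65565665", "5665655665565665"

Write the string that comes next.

Replace each of the 16 characters of 5665655665565665 in place — 65 56 56 65 56 65 65 56 56 65 65 56 65 56 56 65 — and concatenate.

65565665566565565665655665565665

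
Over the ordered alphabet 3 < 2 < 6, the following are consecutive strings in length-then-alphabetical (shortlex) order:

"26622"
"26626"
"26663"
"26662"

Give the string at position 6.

63333

Continuing the enumeration 2 steps past 26662: 26662 → 26666 → (answer).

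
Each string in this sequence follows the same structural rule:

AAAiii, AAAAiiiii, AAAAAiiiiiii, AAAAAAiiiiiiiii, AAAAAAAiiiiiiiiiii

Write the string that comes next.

AAAAAAAAiiiiiiiiiiiii

Term n consists of n+1 A's, followed by 2n-1 i's, where the shown terms are n = 2, 3, 4, 5, 6.
Setting n = 7 gives 8, 13 characters in each block.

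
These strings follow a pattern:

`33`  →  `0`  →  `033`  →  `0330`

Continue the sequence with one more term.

Each term (from the third on) is the previous term followed by the one before it: term 3 = 0·33 = 033.
So term 5 is 0330·033.

0330033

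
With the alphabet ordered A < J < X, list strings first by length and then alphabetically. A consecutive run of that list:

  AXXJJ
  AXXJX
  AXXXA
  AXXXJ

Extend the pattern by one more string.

Find the rightmost character of AXXXJ below X, bump it to the next letter, and reset everything to its right to A.

AXXXX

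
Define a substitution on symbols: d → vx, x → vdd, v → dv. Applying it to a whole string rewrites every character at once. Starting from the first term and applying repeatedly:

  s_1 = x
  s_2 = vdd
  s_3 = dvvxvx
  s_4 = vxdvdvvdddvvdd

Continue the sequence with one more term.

Rewriting the 14 symbols of vxdvdvvdddvvdd one by one yields dv vdd vx dv vx dv dv vx vx vx dv dv vx vx; concatenated:

dvvddvxdvvxdvdvvxvxvxdvdvvxvx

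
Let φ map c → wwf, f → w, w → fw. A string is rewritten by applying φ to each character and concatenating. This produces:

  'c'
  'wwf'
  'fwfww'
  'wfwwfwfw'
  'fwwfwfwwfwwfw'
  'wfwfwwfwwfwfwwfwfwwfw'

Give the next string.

Applying the rule to each of the 21 symbols of wfwfwwfwwfwfwwfwfwwfw gives the pieces fw w fw w fw fw w fw fw w fw w fw fw w fw w fw fw w fw, which concatenate to the answer.

fwwfwwfwfwwfwfwwfwwfwfwwfwwfwfwwfw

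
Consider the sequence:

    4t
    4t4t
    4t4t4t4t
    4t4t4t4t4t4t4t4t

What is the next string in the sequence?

s(k+1) = s(k)·s(k) — each term doubles the last.
One more doubling of 4t4t4t4t4t4t4t4t gives the answer.

4t4t4t4t4t4t4t4t4t4t4t4t4t4t4t4t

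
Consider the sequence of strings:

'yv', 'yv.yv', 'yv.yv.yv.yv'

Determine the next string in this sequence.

Each string is two copies of the previous one joined by '.'.
Doubling yv.yv.yv.yv with '.' between the halves:

yv.yv.yv.yv.yv.yv.yv.yv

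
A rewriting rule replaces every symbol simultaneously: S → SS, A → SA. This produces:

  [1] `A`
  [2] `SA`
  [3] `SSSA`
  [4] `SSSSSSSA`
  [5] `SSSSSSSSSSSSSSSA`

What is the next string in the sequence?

SSSSSSSSSSSSSSSSSSSSSSSSSSSSSSSA

φ(SSSSSSSSSSSSSSSA) expands symbol-by-symbol to SS SS SS SS SS SS SS SS SS SS SS SS SS SS SS SA; joining the 16 pieces gives the next term.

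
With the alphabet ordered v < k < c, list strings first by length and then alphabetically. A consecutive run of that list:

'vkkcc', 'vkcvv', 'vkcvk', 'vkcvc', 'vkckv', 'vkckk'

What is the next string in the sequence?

Treat vkckk as a base-3 numeral over the given alphabet and add one, carrying through any trailing c's.

vkckc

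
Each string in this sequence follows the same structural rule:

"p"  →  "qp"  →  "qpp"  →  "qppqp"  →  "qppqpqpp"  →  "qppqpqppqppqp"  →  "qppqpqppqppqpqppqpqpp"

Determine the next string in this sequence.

From term 3 onward, concatenate the last term with the second-to-last: qp·p = qpp, qpp·qp = qppqp, …
So term 8 is qppqpqppqppqpqppqpqpp·qppqpqppqppqp.

qppqpqppqppqpqppqpqppqppqpqppqppqp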